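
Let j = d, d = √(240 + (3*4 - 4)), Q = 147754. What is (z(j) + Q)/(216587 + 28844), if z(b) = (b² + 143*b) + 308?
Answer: 148310/245431 + 286*√62/245431 ≈ 0.61346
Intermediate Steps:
d = 2*√62 (d = √(240 + (12 - 4)) = √(240 + 8) = √248 = 2*√62 ≈ 15.748)
j = 2*√62 ≈ 15.748
z(b) = 308 + b² + 143*b
(z(j) + Q)/(216587 + 28844) = ((308 + (2*√62)² + 143*(2*√62)) + 147754)/(216587 + 28844) = ((308 + 248 + 286*√62) + 147754)/245431 = ((556 + 286*√62) + 147754)*(1/245431) = (148310 + 286*√62)*(1/245431) = 148310/245431 + 286*√62/245431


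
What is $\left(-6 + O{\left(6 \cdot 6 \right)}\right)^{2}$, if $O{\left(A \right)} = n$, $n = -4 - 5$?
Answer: $225$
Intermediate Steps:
$n = -9$
$O{\left(A \right)} = -9$
$\left(-6 + O{\left(6 \cdot 6 \right)}\right)^{2} = \left(-6 - 9\right)^{2} = \left(-15\right)^{2} = 225$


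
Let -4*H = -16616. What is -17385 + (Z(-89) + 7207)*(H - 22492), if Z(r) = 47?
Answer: -133041237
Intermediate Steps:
H = 4154 (H = -¼*(-16616) = 4154)
-17385 + (Z(-89) + 7207)*(H - 22492) = -17385 + (47 + 7207)*(4154 - 22492) = -17385 + 7254*(-18338) = -17385 - 133023852 = -133041237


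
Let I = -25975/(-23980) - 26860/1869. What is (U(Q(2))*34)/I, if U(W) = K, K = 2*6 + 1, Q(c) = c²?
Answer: -3961966008/119111105 ≈ -33.263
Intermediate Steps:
K = 13 (K = 12 + 1 = 13)
U(W) = 13
I = -119111105/8963724 (I = -25975*(-1/23980) - 26860*1/1869 = 5195/4796 - 26860/1869 = -119111105/8963724 ≈ -13.288)
(U(Q(2))*34)/I = (13*34)/(-119111105/8963724) = 442*(-8963724/119111105) = -3961966008/119111105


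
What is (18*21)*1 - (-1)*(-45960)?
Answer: -45582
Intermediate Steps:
(18*21)*1 - (-1)*(-45960) = 378*1 - 1*45960 = 378 - 45960 = -45582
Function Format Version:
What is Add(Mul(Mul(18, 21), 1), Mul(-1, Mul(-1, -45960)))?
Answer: -45582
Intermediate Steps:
Add(Mul(Mul(18, 21), 1), Mul(-1, Mul(-1, -45960))) = Add(Mul(378, 1), Mul(-1, 45960)) = Add(378, -45960) = -45582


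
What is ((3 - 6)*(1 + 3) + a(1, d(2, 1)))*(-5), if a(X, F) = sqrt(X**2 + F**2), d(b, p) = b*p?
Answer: 60 - 5*sqrt(5) ≈ 48.820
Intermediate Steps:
a(X, F) = sqrt(F**2 + X**2)
((3 - 6)*(1 + 3) + a(1, d(2, 1)))*(-5) = ((3 - 6)*(1 + 3) + sqrt((2*1)**2 + 1**2))*(-5) = (-3*4 + sqrt(2**2 + 1))*(-5) = (-12 + sqrt(4 + 1))*(-5) = (-12 + sqrt(5))*(-5) = 60 - 5*sqrt(5)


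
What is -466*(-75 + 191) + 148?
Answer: -53908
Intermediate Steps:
-466*(-75 + 191) + 148 = -466*116 + 148 = -54056 + 148 = -53908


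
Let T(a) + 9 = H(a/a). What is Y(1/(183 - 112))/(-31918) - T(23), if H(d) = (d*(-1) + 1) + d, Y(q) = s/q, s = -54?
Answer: 129589/15959 ≈ 8.1201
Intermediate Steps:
Y(q) = -54/q
H(d) = 1 (H(d) = (-d + 1) + d = (1 - d) + d = 1)
T(a) = -8 (T(a) = -9 + 1 = -8)
Y(1/(183 - 112))/(-31918) - T(23) = -54/(1/(183 - 112))/(-31918) - 1*(-8) = -54/(1/71)*(-1/31918) + 8 = -54/1/71*(-1/31918) + 8 = -54*71*(-1/31918) + 8 = -3834*(-1/31918) + 8 = 1917/15959 + 8 = 129589/15959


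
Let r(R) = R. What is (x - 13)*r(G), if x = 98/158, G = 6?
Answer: -5868/79 ≈ -74.278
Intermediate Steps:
x = 49/79 (x = 98*(1/158) = 49/79 ≈ 0.62025)
(x - 13)*r(G) = (49/79 - 13)*6 = -978/79*6 = -5868/79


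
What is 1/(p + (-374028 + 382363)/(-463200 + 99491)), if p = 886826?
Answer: 363709/322546589299 ≈ 1.1276e-6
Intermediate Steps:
1/(p + (-374028 + 382363)/(-463200 + 99491)) = 1/(886826 + (-374028 + 382363)/(-463200 + 99491)) = 1/(886826 + 8335/(-363709)) = 1/(886826 + 8335*(-1/363709)) = 1/(886826 - 8335/363709) = 1/(322546589299/363709) = 363709/322546589299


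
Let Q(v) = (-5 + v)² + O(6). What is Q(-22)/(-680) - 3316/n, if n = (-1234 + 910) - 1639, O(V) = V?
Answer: 162415/266968 ≈ 0.60837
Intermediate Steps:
n = -1963 (n = -324 - 1639 = -1963)
Q(v) = 6 + (-5 + v)² (Q(v) = (-5 + v)² + 6 = 6 + (-5 + v)²)
Q(-22)/(-680) - 3316/n = (6 + (-5 - 22)²)/(-680) - 3316/(-1963) = (6 + (-27)²)*(-1/680) - 3316*(-1/1963) = (6 + 729)*(-1/680) + 3316/1963 = 735*(-1/680) + 3316/1963 = -147/136 + 3316/1963 = 162415/266968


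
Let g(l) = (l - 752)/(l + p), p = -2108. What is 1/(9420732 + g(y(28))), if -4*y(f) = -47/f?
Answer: 78683/741251484015 ≈ 1.0615e-7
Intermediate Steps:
y(f) = 47/(4*f) (y(f) = -(-47)/(4*f) = 47/(4*f))
g(l) = (-752 + l)/(-2108 + l) (g(l) = (l - 752)/(l - 2108) = (-752 + l)/(-2108 + l))
1/(9420732 + g(y(28))) = 1/(9420732 + (-752 + (47/4)/28)/(-2108 + (47/4)/28)) = 1/(9420732 + (-752 + (47/4)*(1/28))/(-2108 + (47/4)*(1/28))) = 1/(9420732 + (-752 + 47/112)/(-2108 + 47/112)) = 1/(9420732 - 84177/112/(-236049/112)) = 1/(9420732 - 112/236049*(-84177/112)) = 1/(9420732 + 28059/78683) = 1/(741251484015/78683) = 78683/741251484015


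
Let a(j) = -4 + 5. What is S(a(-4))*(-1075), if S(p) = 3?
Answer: -3225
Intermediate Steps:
a(j) = 1
S(a(-4))*(-1075) = 3*(-1075) = -3225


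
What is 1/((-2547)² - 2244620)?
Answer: 1/4242589 ≈ 2.3571e-7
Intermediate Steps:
1/((-2547)² - 2244620) = 1/(6487209 - 2244620) = 1/4242589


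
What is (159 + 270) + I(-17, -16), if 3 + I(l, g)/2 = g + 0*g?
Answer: 391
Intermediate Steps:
I(l, g) = -6 + 2*g (I(l, g) = -6 + 2*(g + 0*g) = -6 + 2*(g + 0) = -6 + 2*g)
(159 + 270) + I(-17, -16) = (159 + 270) + (-6 + 2*(-16)) = 429 + (-6 - 32) = 429 - 38 = 391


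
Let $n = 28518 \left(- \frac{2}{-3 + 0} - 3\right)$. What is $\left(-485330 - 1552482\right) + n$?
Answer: $-2104354$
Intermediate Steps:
$n = -66542$ ($n = 28518 \left(- \frac{2}{-3} - 3\right) = 28518 \left(\left(-2\right) \left(- \frac{1}{3}\right) - 3\right) = 28518 \left(\frac{2}{3} - 3\right) = 28518 \left(- \frac{7}{3}\right) = -66542$)
$\left(-485330 - 1552482\right) + n = \left(-485330 - 1552482\right) - 66542 = -2037812 - 66542 = -2104354$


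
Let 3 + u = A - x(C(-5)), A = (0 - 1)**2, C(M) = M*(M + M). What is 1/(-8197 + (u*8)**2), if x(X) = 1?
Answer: -1/7621 ≈ -0.00013122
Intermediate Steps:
C(M) = 2*M**2 (C(M) = M*(2*M) = 2*M**2)
A = 1 (A = (-1)**2 = 1)
u = -3 (u = -3 + (1 - 1*1) = -3 + (1 - 1) = -3 + 0 = -3)
1/(-8197 + (u*8)**2) = 1/(-8197 + (-3*8)**2) = 1/(-8197 + (-24)**2) = 1/(-8197 + 576) = 1/(-7621) = -1/7621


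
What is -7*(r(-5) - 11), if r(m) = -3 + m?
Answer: 133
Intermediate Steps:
-7*(r(-5) - 11) = -7*((-3 - 5) - 11) = -7*(-8 - 11) = -7*(-19) = 133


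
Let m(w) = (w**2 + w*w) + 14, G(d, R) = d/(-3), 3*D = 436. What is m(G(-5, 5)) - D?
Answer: -1132/9 ≈ -125.78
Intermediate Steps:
D = 436/3 (D = (1/3)*436 = 436/3 ≈ 145.33)
G(d, R) = -d/3 (G(d, R) = d*(-1/3) = -d/3)
m(w) = 14 + 2*w**2 (m(w) = (w**2 + w**2) + 14 = 2*w**2 + 14 = 14 + 2*w**2)
m(G(-5, 5)) - D = (14 + 2*(-1/3*(-5))**2) - 1*436/3 = (14 + 2*(5/3)**2) - 436/3 = (14 + 2*(25/9)) - 436/3 = (14 + 50/9) - 436/3 = 176/9 - 436/3 = -1132/9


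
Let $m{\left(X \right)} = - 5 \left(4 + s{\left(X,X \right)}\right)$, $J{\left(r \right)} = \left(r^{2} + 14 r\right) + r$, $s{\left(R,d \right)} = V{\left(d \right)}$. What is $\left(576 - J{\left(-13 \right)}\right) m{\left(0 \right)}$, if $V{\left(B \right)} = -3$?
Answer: $-3010$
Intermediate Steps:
$s{\left(R,d \right)} = -3$
$J{\left(r \right)} = r^{2} + 15 r$
$m{\left(X \right)} = -5$ ($m{\left(X \right)} = - 5 \left(4 - 3\right) = \left(-5\right) 1 = -5$)
$\left(576 - J{\left(-13 \right)}\right) m{\left(0 \right)} = \left(576 - - 13 \left(15 - 13\right)\right) \left(-5\right) = \left(576 - \left(-13\right) 2\right) \left(-5\right) = \left(576 - -26\right) \left(-5\right) = \left(576 + 26\right) \left(-5\right) = 602 \left(-5\right) = -3010$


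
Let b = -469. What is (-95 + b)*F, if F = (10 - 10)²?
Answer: 0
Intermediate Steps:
F = 0 (F = 0² = 0)
(-95 + b)*F = (-95 - 469)*0 = -564*0 = 0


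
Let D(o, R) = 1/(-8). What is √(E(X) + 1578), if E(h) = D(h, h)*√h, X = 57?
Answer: √(25248 - 2*√57)/4 ≈ 39.712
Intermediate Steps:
D(o, R) = -⅛
E(h) = -√h/8
√(E(X) + 1578) = √(-√57/8 + 1578) = √(1578 - √57/8)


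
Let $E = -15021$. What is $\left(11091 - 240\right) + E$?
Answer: $-4170$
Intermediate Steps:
$\left(11091 - 240\right) + E = \left(11091 - 240\right) - 15021 = 10851 - 15021 = -4170$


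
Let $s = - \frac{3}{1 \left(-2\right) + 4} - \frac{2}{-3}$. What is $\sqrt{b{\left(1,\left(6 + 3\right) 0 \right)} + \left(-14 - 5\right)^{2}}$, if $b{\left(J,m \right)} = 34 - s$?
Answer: $\frac{5 \sqrt{570}}{6} \approx 19.896$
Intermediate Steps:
$s = - \frac{5}{6}$ ($s = - \frac{3}{-2 + 4} - - \frac{2}{3} = - \frac{3}{2} + \frac{2}{3} = - \frac{5}{6} \approx -0.83333$)
$b{\left(J,m \right)} = \frac{209}{6}$ ($b{\left(J,m \right)} = 34 - - \frac{5}{6} = 34 + \frac{5}{6} = \frac{209}{6}$)
$\sqrt{b{\left(1,\left(6 + 3\right) 0 \right)} + \left(-14 - 5\right)^{2}} = \sqrt{\frac{209}{6} + \left(-14 - 5\right)^{2}} = \sqrt{\frac{209}{6} + \left(-19\right)^{2}} = \sqrt{\frac{209}{6} + 361} = \sqrt{\frac{2375}{6}} = \frac{5 \sqrt{570}}{6}$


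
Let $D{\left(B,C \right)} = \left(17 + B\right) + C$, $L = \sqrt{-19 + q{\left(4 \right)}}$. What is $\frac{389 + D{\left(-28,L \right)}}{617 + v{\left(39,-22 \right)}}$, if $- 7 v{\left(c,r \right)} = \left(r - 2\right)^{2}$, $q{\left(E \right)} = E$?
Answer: $\frac{2646}{3743} + \frac{7 i \sqrt{15}}{3743} \approx 0.70692 + 0.0072431 i$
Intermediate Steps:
$v{\left(c,r \right)} = - \frac{\left(-2 + r\right)^{2}}{7}$ ($v{\left(c,r \right)} = - \frac{\left(r - 2\right)^{2}}{7} = - \frac{\left(-2 + r\right)^{2}}{7}$)
$L = i \sqrt{15}$ ($L = \sqrt{-19 + 4} = \sqrt{-15} = i \sqrt{15} \approx 3.873 i$)
$D{\left(B,C \right)} = 17 + B + C$
$\frac{389 + D{\left(-28,L \right)}}{617 + v{\left(39,-22 \right)}} = \frac{389 + \left(17 - 28 + i \sqrt{15}\right)}{617 - \frac{\left(-2 - 22\right)^{2}}{7}} = \frac{389 - \left(11 - i \sqrt{15}\right)}{617 - \frac{\left(-24\right)^{2}}{7}} = \frac{378 + i \sqrt{15}}{617 - \frac{576}{7}} = \frac{378 + i \sqrt{15}}{\frac{3743}{7}} = \left(378 + i \sqrt{15}\right) \frac{7}{3743} = \frac{2646}{3743} + \frac{7 i \sqrt{15}}{3743}$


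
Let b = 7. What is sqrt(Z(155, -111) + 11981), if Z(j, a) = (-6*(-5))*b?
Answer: sqrt(12191) ≈ 110.41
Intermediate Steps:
Z(j, a) = 210 (Z(j, a) = -6*(-5)*7 = 30*7 = 210)
sqrt(Z(155, -111) + 11981) = sqrt(210 + 11981) = sqrt(12191)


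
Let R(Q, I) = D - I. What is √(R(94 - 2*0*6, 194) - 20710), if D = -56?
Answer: 4*I*√1310 ≈ 144.78*I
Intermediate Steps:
R(Q, I) = -56 - I
√(R(94 - 2*0*6, 194) - 20710) = √((-56 - 1*194) - 20710) = √((-56 - 194) - 20710) = √(-250 - 20710) = √(-20960) = 4*I*√1310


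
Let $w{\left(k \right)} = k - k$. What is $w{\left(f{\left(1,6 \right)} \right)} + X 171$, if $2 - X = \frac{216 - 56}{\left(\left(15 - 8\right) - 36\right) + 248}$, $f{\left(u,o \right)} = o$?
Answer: $\frac{15846}{73} \approx 217.07$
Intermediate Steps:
$w{\left(k \right)} = 0$
$X = \frac{278}{219}$ ($X = 2 - \frac{216 - 56}{\left(\left(15 - 8\right) - 36\right) + 248} = 2 - \frac{216 - 56}{\left(7 - 36\right) + 248} = 2 - \frac{160}{-29 + 248} = 2 - \frac{160}{219} = \frac{278}{219} \approx 1.2694$)
$w{\left(f{\left(1,6 \right)} \right)} + X 171 = 0 + \frac{278}{219} \cdot 171 = 0 + \frac{15846}{73} = \frac{15846}{73}$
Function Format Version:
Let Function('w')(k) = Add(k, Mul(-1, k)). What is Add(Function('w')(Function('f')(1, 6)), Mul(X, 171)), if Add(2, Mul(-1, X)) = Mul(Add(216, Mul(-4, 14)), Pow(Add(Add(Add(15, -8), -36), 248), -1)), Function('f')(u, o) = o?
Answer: Rational(15846, 73) ≈ 217.07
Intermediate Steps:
Function('w')(k) = 0
X = Rational(278, 219) (X = Add(2, Mul(-1, Mul(Add(216, Mul(-4, 14)), Pow(Add(Add(Add(15, -8), -36), 248), -1)))) = Add(2, Mul(-1, Mul(Add(216, -56), Pow(Add(Add(7, -36), 248), -1)))) = Add(2, Mul(-1, Mul(160, Pow(Add(-29, 248), -1)))) = Add(2, Mul(-1, Mul(160, Pow(219, -1)))) = Add(2, Mul(-1, Mul(160, Rational(1, 219)))) = Add(2, Mul(-1, Rational(160, 219))) = Add(2, Rational(-160, 219)) = Rational(278, 219) ≈ 1.2694)
Add(Function('w')(Function('f')(1, 6)), Mul(X, 171)) = Add(0, Mul(Rational(278, 219), 171)) = Add(0, Rational(15846, 73)) = Rational(15846, 73)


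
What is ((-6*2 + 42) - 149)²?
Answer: 14161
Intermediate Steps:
((-6*2 + 42) - 149)² = ((-12 + 42) - 149)² = (30 - 149)² = (-119)² = 14161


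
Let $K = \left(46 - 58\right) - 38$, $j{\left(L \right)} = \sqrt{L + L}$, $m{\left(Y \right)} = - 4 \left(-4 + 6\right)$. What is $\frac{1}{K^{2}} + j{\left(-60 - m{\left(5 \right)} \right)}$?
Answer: $\frac{1}{2500} + 2 i \sqrt{26} \approx 0.0004 + 10.198 i$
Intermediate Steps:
$m{\left(Y \right)} = -8$ ($m{\left(Y \right)} = \left(-4\right) 2 = -8$)
$j{\left(L \right)} = \sqrt{2} \sqrt{L}$ ($j{\left(L \right)} = \sqrt{2 L} = \sqrt{2} \sqrt{L}$)
$K = -50$ ($K = \left(46 - 58\right) - 38 = -12 - 38 = -50$)
$\frac{1}{K^{2}} + j{\left(-60 - m{\left(5 \right)} \right)} = \frac{1}{\left(-50\right)^{2}} + \sqrt{2} \sqrt{-60 - -8} = \frac{1}{2500} + \sqrt{2} \sqrt{-60 + 8} = \frac{1}{2500} + \sqrt{2} \sqrt{-52} = \frac{1}{2500} + \sqrt{2} \cdot 2 i \sqrt{13} = \frac{1}{2500} + 2 i \sqrt{26}$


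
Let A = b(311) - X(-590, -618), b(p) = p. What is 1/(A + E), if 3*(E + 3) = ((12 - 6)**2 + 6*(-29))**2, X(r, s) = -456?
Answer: 1/7112 ≈ 0.00014061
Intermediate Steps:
A = 767 (A = 311 - 1*(-456) = 311 + 456 = 767)
E = 6345 (E = -3 + ((12 - 6)**2 + 6*(-29))**2/3 = -3 + (6**2 - 174)**2/3 = -3 + (36 - 174)**2/3 = -3 + (1/3)*(-138)**2 = -3 + (1/3)*19044 = -3 + 6348 = 6345)
1/(A + E) = 1/(767 + 6345) = 1/7112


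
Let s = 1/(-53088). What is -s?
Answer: 1/53088 ≈ 1.8837e-5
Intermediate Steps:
s = -1/53088 ≈ -1.8837e-5
-s = -1*(-1/53088) = 1/53088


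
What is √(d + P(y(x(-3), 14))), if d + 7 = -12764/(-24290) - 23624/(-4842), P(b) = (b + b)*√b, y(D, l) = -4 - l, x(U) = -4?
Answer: √(-153267465619765 - 10374468663264300*I*√2)/9801015 ≈ 8.6933 - 8.7846*I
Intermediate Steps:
P(b) = 2*b^(3/2) (P(b) = (2*b)*√b = 2*b^(3/2))
d = -46913753/29403045 (d = -7 + (-12764/(-24290) - 23624/(-4842)) = -7 + (-12764*(-1/24290) - 23624*(-1/4842)) = -7 + (6382/12145 + 11812/2421) = -7 + 158907562/29403045 = -46913753/29403045 ≈ -1.5955)
√(d + P(y(x(-3), 14))) = √(-46913753/29403045 + 2*(-4 - 1*14)^(3/2)) = √(-46913753/29403045 + 2*(-4 - 14)^(3/2)) = √(-46913753/29403045 + 2*(-18)^(3/2)) = √(-46913753/29403045 + 2*(-54*I*√2)) = √(-46913753/29403045 - 108*I*√2)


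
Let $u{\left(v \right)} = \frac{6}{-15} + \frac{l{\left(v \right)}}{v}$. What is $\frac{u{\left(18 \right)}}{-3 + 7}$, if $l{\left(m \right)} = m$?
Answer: $\frac{3}{20} \approx 0.15$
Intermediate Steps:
$u{\left(v \right)} = \frac{3}{5}$ ($u{\left(v \right)} = \frac{6}{-15} + \frac{v}{v} = 6 \left(- \frac{1}{15}\right) + 1 = - \frac{2}{5} + 1 = \frac{3}{5}$)
$\frac{u{\left(18 \right)}}{-3 + 7} = \frac{3}{5 \left(-3 + 7\right)} = \frac{3}{5 \cdot 4} = \frac{3}{5} \cdot \frac{1}{4} = \frac{3}{20}$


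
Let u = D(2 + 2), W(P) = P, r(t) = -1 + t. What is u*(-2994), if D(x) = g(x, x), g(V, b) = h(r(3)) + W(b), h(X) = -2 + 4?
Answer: -17964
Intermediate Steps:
h(X) = 2
g(V, b) = 2 + b
D(x) = 2 + x
u = 6 (u = 2 + (2 + 2) = 2 + 4 = 6)
u*(-2994) = 6*(-2994) = -17964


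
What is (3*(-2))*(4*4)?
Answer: -96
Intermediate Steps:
(3*(-2))*(4*4) = -6*16 = -96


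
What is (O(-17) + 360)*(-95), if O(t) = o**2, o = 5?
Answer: -36575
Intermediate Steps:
O(t) = 25 (O(t) = 5**2 = 25)
(O(-17) + 360)*(-95) = (25 + 360)*(-95) = 385*(-95) = -36575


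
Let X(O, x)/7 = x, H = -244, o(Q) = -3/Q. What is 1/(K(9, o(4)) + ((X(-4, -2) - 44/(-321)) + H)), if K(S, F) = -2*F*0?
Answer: -321/82774 ≈ -0.0038780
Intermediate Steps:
K(S, F) = 0
X(O, x) = 7*x
1/(K(9, o(4)) + ((X(-4, -2) - 44/(-321)) + H)) = 1/(0 + ((7*(-2) - 44/(-321)) - 244)) = 1/(0 + ((-14 - 44*(-1/321)) - 244)) = 1/(0 + ((-14 + 44/321) - 244)) = 1/(0 + (-4450/321 - 244)) = 1/(0 - 82774/321) = 1/(-82774/321) = -321/82774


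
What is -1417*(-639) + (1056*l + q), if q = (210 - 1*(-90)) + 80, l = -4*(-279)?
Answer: 2084339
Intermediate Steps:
l = 1116
q = 380 (q = (210 + 90) + 80 = 300 + 80 = 380)
-1417*(-639) + (1056*l + q) = -1417*(-639) + (1056*1116 + 380) = 905463 + (1178496 + 380) = 905463 + 1178876 = 2084339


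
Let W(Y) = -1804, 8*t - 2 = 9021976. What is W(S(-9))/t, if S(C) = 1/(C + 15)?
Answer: -7216/4510989 ≈ -0.0015996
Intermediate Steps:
t = 4510989/4 (t = 1/4 + (1/8)*9021976 = 1/4 + 1127747 = 4510989/4 ≈ 1.1277e+6)
S(C) = 1/(15 + C)
W(S(-9))/t = -1804/4510989/4 = -1804*4/4510989 = -7216/4510989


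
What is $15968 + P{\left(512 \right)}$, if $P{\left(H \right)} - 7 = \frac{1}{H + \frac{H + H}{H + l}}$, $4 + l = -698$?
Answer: $\frac{768844895}{48128} \approx 15975.0$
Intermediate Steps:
$l = -702$ ($l = -4 - 698 = -702$)
$P{\left(H \right)} = 7 + \frac{1}{H + \frac{2 H}{-702 + H}}$ ($P{\left(H \right)} = 7 + \frac{1}{H + \frac{H + H}{H - 702}} = 7 + \frac{1}{H + \frac{2 H}{-702 + H}}$)
$15968 + P{\left(512 \right)} = 15968 + \frac{-702 - 2508288 + 7 \cdot 512^{2}}{512 \left(-700 + 512\right)} = 15968 + \frac{-702 - 2508288 + 7 \cdot 262144}{512 \left(-188\right)} = 15968 + \frac{1}{512} \left(- \frac{1}{188}\right) \left(-702 - 2508288 + 1835008\right) = 15968 + \frac{1}{512} \left(- \frac{1}{188}\right) \left(-673982\right) = 15968 + \frac{336991}{48128} = \frac{768844895}{48128}$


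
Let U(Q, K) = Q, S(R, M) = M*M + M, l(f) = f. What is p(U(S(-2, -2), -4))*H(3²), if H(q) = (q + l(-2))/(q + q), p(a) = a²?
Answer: 14/9 ≈ 1.5556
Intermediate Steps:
S(R, M) = M + M² (S(R, M) = M² + M = M + M²)
H(q) = (-2 + q)/(2*q) (H(q) = (q - 2)/(q + q) = (-2 + q)/((2*q)) = (-2 + q)*(1/(2*q)) = (-2 + q)/(2*q))
p(U(S(-2, -2), -4))*H(3²) = (-2*(1 - 2))²*((-2 + 3²)/(2*(3²))) = (-2*(-1))²*((½)*(-2 + 9)/9) = 2²*((½)*(⅑)*7) = 4*(7/18) = 14/9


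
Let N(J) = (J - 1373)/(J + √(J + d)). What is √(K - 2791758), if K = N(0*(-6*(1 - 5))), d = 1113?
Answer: √(-3458343265902 - 1528149*√1113)/1113 ≈ 1670.9*I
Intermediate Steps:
N(J) = (-1373 + J)/(J + √(1113 + J)) (N(J) = (J - 1373)/(J + √(J + 1113)) = (-1373 + J)/(J + √(1113 + J)))
K = -1373*√1113/1113 (K = (-1373 + 0*(-6*(1 - 5)))/(0*(-6*(1 - 5)) + √(1113 + 0*(-6*(1 - 5)))) = (-1373 + 0*(-6*(-4)))/(0*(-6*(-4)) + √(1113 + 0*(-6*(-4)))) = (-1373 + 0*24)/(0*24 + √(1113 + 0*24)) = (-1373 + 0)/(0 + √(1113 + 0)) = -1373/(0 + √1113) = -1373/√1113 = (√1113/1113)*(-1373) = -1373*√1113/1113 ≈ -41.155)
√(K - 2791758) = √(-1373*√1113/1113 - 2791758) = √(-2791758 - 1373*√1113/1113)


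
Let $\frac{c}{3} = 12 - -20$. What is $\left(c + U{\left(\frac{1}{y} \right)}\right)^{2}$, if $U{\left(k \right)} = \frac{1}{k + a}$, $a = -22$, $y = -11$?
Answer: $\frac{543682489}{59049} \approx 9207.3$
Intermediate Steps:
$c = 96$ ($c = 3 \left(12 - -20\right) = 3 \left(12 + 20\right) = 3 \cdot 32 = 96$)
$U{\left(k \right)} = \frac{1}{-22 + k}$ ($U{\left(k \right)} = \frac{1}{k - 22} = \frac{1}{-22 + k}$)
$\left(c + U{\left(\frac{1}{y} \right)}\right)^{2} = \left(96 + \frac{1}{-22 + \frac{1}{-11}}\right)^{2} = \left(96 + \frac{1}{-22 - \frac{1}{11}}\right)^{2} = \left(96 + \frac{1}{- \frac{243}{11}}\right)^{2} = \left(96 - \frac{11}{243}\right)^{2} = \left(\frac{23317}{243}\right)^{2} = \frac{543682489}{59049}$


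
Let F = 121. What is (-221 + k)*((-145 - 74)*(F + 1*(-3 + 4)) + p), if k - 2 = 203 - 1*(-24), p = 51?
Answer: -213336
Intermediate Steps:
k = 229 (k = 2 + (203 - 1*(-24)) = 2 + (203 + 24) = 2 + 227 = 229)
(-221 + k)*((-145 - 74)*(F + 1*(-3 + 4)) + p) = (-221 + 229)*((-145 - 74)*(121 + 1*(-3 + 4)) + 51) = 8*(-219*(121 + 1*1) + 51) = 8*(-219*(121 + 1) + 51) = 8*(-219*122 + 51) = 8*(-26718 + 51) = 8*(-26667) = -213336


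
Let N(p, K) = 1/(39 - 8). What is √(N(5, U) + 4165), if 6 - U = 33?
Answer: 26*√5921/31 ≈ 64.537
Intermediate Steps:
U = -27 (U = 6 - 1*33 = 6 - 33 = -27)
N(p, K) = 1/31
√(N(5, U) + 4165) = √(1/31 + 4165) = √(129116/31) = 26*√5921/31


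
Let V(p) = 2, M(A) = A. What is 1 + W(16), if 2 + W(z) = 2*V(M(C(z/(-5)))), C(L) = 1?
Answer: 3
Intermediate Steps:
W(z) = 2 (W(z) = -2 + 2*2 = -2 + 4 = 2)
1 + W(16) = 1 + 2 = 3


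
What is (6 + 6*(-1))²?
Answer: 0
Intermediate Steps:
(6 + 6*(-1))² = (6 - 6)² = 0² = 0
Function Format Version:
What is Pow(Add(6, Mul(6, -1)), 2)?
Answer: 0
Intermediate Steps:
Pow(Add(6, Mul(6, -1)), 2) = Pow(Add(6, -6), 2) = Pow(0, 2) = 0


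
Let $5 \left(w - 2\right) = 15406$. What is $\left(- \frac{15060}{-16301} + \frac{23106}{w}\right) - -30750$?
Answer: $\frac{3864737030745}{125648108} \approx 30758.0$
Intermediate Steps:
$w = \frac{15416}{5}$ ($w = 2 + \frac{1}{5} \cdot 15406 = 2 + \frac{15406}{5} = \frac{15416}{5} \approx 3083.2$)
$\left(- \frac{15060}{-16301} + \frac{23106}{w}\right) - -30750 = \left(- \frac{15060}{-16301} + \frac{23106}{\frac{15416}{5}}\right) - -30750 = \left(\left(-15060\right) \left(- \frac{1}{16301}\right) + 23106 \cdot \frac{5}{15416}\right) + 30750 = \left(\frac{15060}{16301} + \frac{57765}{7708}\right) + 30750 = \frac{1057709745}{125648108} + 30750 = \frac{3864737030745}{125648108}$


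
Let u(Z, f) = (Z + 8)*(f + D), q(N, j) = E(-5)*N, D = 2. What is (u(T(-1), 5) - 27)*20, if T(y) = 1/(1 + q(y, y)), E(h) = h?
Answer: 1810/3 ≈ 603.33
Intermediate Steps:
q(N, j) = -5*N
T(y) = 1/(1 - 5*y)
u(Z, f) = (2 + f)*(8 + Z) (u(Z, f) = (Z + 8)*(f + 2) = (8 + Z)*(2 + f) = (2 + f)*(8 + Z))
(u(T(-1), 5) - 27)*20 = ((16 + 2/(1 - 5*(-1)) + 8*5 + 5/(1 - 5*(-1))) - 27)*20 = ((16 + 2/(1 + 5) + 40 + 5/(1 + 5)) - 27)*20 = ((16 + 2/6 + 40 + 5/6) - 27)*20 = ((16 + 2*(⅙) + 40 + (⅙)*5) - 27)*20 = ((16 + ⅓ + 40 + ⅚) - 27)*20 = (343/6 - 27)*20 = (181/6)*20 = 1810/3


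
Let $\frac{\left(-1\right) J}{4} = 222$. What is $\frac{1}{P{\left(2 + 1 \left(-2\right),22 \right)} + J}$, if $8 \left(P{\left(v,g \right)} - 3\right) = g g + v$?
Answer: $- \frac{2}{1649} \approx -0.0012129$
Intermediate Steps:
$J = -888$ ($J = \left(-4\right) 222 = -888$)
$P{\left(v,g \right)} = 3 + \frac{v}{8} + \frac{g^{2}}{8}$ ($P{\left(v,g \right)} = 3 + \frac{g g + v}{8} = 3 + \frac{g^{2} + v}{8} = 3 + \frac{v + g^{2}}{8} = 3 + \left(\frac{v}{8} + \frac{g^{2}}{8}\right) = 3 + \frac{v}{8} + \frac{g^{2}}{8}$)
$\frac{1}{P{\left(2 + 1 \left(-2\right),22 \right)} + J} = \frac{1}{\left(3 + \frac{2 + 1 \left(-2\right)}{8} + \frac{22^{2}}{8}\right) - 888} = \frac{1}{\left(3 + \frac{2 - 2}{8} + \frac{1}{8} \cdot 484\right) - 888} = \frac{1}{\left(3 + \frac{1}{8} \cdot 0 + \frac{121}{2}\right) - 888} = \frac{1}{\left(3 + 0 + \frac{121}{2}\right) - 888} = \frac{1}{\frac{127}{2} - 888} = \frac{1}{- \frac{1649}{2}} = - \frac{2}{1649}$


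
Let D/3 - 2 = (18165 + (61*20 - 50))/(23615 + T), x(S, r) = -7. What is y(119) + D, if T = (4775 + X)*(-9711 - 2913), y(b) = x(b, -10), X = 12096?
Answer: -213013894/212955889 ≈ -1.0003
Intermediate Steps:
y(b) = -7
T = -212979504 (T = (4775 + 12096)*(-9711 - 2913) = 16871*(-12624) = -212979504)
D = 1277677329/212955889 (D = 6 + 3*((18165 + (61*20 - 50))/(23615 - 212979504)) = 6 + 3*((18165 + (1220 - 50))/(-212955889)) = 6 + 3*((18165 + 1170)*(-1/212955889)) = 6 + 3*(19335*(-1/212955889)) = 6 + 3*(-19335/212955889) = 6 - 58005/212955889 = 1277677329/212955889 ≈ 5.9997)
y(119) + D = -7 + 1277677329/212955889 = -213013894/212955889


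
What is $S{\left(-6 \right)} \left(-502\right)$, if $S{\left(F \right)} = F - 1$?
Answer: $3514$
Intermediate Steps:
$S{\left(F \right)} = -1 + F$ ($S{\left(F \right)} = F - 1 = -1 + F$)
$S{\left(-6 \right)} \left(-502\right) = \left(-1 - 6\right) \left(-502\right) = \left(-7\right) \left(-502\right) = 3514$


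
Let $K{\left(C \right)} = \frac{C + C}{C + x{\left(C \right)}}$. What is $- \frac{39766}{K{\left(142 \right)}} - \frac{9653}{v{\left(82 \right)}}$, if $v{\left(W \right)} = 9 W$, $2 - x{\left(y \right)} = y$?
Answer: $- \frac{15359017}{52398} \approx -293.12$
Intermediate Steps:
$x{\left(y \right)} = 2 - y$
$K{\left(C \right)} = C$ ($K{\left(C \right)} = \frac{C + C}{C - \left(-2 + C\right)} = \frac{2 C}{2} = 2 C \frac{1}{2} = C$)
$- \frac{39766}{K{\left(142 \right)}} - \frac{9653}{v{\left(82 \right)}} = - \frac{39766}{142} - \frac{9653}{9 \cdot 82} = \left(-39766\right) \frac{1}{142} - \frac{9653}{738} = - \frac{19883}{71} - \frac{9653}{738} = - \frac{15359017}{52398}$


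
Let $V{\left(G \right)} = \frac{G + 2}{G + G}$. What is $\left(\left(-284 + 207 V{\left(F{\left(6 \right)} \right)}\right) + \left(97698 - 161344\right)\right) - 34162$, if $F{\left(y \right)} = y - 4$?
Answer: $-97885$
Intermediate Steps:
$F{\left(y \right)} = -4 + y$
$V{\left(G \right)} = \frac{2 + G}{2 G}$
$\left(\left(-284 + 207 V{\left(F{\left(6 \right)} \right)}\right) + \left(97698 - 161344\right)\right) - 34162 = \left(\left(-284 + 207 \frac{2 + \left(-4 + 6\right)}{2 \left(-4 + 6\right)}\right) + \left(97698 - 161344\right)\right) - 34162 = \left(\left(-284 + 207 \frac{2 + 2}{2 \cdot 2}\right) - 63646\right) - 34162 = \left(\left(-284 + 207 \cdot \frac{1}{2} \cdot \frac{1}{2} \cdot 4\right) - 63646\right) - 34162 = \left(\left(-284 + 207 \cdot 1\right) - 63646\right) - 34162 = \left(\left(-284 + 207\right) - 63646\right) - 34162 = \left(-77 - 63646\right) - 34162 = -63723 - 34162 = -97885$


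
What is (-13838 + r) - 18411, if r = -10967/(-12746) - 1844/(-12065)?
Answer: -4959111201531/153780490 ≈ -32248.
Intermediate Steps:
r = 155820479/153780490 (r = -10967*(-1/12746) - 1844*(-1/12065) = 10967/12746 + 1844/12065 = 155820479/153780490 ≈ 1.0133)
(-13838 + r) - 18411 = (-13838 + 155820479/153780490) - 18411 = -2127858600141/153780490 - 18411 = -4959111201531/153780490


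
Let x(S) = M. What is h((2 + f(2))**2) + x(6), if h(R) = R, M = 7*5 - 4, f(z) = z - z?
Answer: 35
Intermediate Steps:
f(z) = 0
M = 31 (M = 35 - 4 = 31)
x(S) = 31
h((2 + f(2))**2) + x(6) = (2 + 0)**2 + 31 = 2**2 + 31 = 4 + 31 = 35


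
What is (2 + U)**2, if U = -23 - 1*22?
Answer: 1849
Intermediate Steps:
U = -45 (U = -23 - 22 = -45)
(2 + U)**2 = (2 - 45)**2 = (-43)**2 = 1849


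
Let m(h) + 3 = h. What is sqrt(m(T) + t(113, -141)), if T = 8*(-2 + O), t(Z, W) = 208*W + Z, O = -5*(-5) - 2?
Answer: 5*I*sqrt(1162) ≈ 170.44*I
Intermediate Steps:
O = 23 (O = 25 - 2 = 23)
t(Z, W) = Z + 208*W
T = 168 (T = 8*(-2 + 23) = 8*21 = 168)
m(h) = -3 + h
sqrt(m(T) + t(113, -141)) = sqrt((-3 + 168) + (113 + 208*(-141))) = sqrt(165 + (113 - 29328)) = sqrt(165 - 29215) = sqrt(-29050) = 5*I*sqrt(1162)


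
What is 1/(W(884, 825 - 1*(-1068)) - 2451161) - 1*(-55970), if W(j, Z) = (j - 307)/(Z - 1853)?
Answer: 5487626952070/98045863 ≈ 55970.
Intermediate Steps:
W(j, Z) = (-307 + j)/(-1853 + Z)
1/(W(884, 825 - 1*(-1068)) - 2451161) - 1*(-55970) = 1/((-307 + 884)/(-1853 + (825 - 1*(-1068))) - 2451161) - 1*(-55970) = 1/(577/(-1853 + (825 + 1068)) - 2451161) + 55970 = 1/(577/(-1853 + 1893) - 2451161) + 55970 = 1/(577/40 - 2451161) + 55970 = 1/(-98045863/40) + 55970 = -40/98045863 + 55970 = 5487626952070/98045863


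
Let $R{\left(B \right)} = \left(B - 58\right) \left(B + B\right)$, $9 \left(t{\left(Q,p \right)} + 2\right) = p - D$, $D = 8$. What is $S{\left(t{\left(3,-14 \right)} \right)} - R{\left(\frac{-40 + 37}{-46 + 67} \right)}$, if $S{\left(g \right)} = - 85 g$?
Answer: $\frac{159274}{441} \approx 361.17$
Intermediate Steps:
$t{\left(Q,p \right)} = - \frac{26}{9} + \frac{p}{9}$ ($t{\left(Q,p \right)} = -2 + \frac{p - 8}{9} = -2 + \frac{-8 + p}{9} = -2 + \left(- \frac{8}{9} + \frac{p}{9}\right) = - \frac{26}{9} + \frac{p}{9}$)
$R{\left(B \right)} = 2 B \left(-58 + B\right)$ ($R{\left(B \right)} = \left(-58 + B\right) 2 B = 2 B \left(-58 + B\right)$)
$S{\left(t{\left(3,-14 \right)} \right)} - R{\left(\frac{-40 + 37}{-46 + 67} \right)} = - 85 \left(- \frac{26}{9} + \frac{1}{9} \left(-14\right)\right) - 2 \frac{-40 + 37}{-46 + 67} \left(-58 + \frac{-40 + 37}{-46 + 67}\right) = - 85 \left(- \frac{26}{9} - \frac{14}{9}\right) - 2 \left(- \frac{3}{21}\right) \left(-58 - \frac{3}{21}\right) = \left(-85\right) \left(- \frac{40}{9}\right) - 2 \left(\left(-3\right) \frac{1}{21}\right) \left(-58 - \frac{1}{7}\right) = \frac{3400}{9} - 2 \left(- \frac{1}{7}\right) \left(-58 - \frac{1}{7}\right) = \frac{3400}{9} - 2 \left(- \frac{1}{7}\right) \left(- \frac{407}{7}\right) = \frac{3400}{9} - \frac{814}{49} = \frac{159274}{441}$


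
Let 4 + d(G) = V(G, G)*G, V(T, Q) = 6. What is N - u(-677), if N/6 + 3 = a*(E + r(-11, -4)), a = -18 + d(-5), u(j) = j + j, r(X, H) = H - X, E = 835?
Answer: -261368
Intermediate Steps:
d(G) = -4 + 6*G
u(j) = 2*j
a = -52 (a = -18 + (-4 + 6*(-5)) = -18 + (-4 - 30) = -18 - 34 = -52)
N = -262722 (N = -18 + 6*(-52*(835 + (-4 - 1*(-11)))) = -18 + 6*(-52*(835 + (-4 + 11))) = -18 + 6*(-52*(835 + 7)) = -18 + 6*(-52*842) = -18 + 6*(-43784) = -18 - 262704 = -262722)
N - u(-677) = -262722 - 2*(-677) = -262722 - 1*(-1354) = -262722 + 1354 = -261368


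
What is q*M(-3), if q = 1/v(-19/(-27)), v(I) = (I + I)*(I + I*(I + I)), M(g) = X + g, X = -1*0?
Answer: -59049/46930 ≈ -1.2582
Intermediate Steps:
X = 0
M(g) = g (M(g) = 0 + g = g)
v(I) = 2*I*(I + 2*I**2) (v(I) = (2*I)*(I + I*(2*I)) = (2*I)*(I + 2*I**2) = 2*I*(I + 2*I**2))
q = 19683/46930 (q = 1/((-19/(-27))**2*(2 + 4*(-19/(-27)))) = 1/((-19*(-1/27))**2*(2 + 4*(-19*(-1/27)))) = 1/((19/27)**2*(2 + 4*(19/27))) = 1/(361*(2 + 76/27)/729) = 1/((361/729)*(130/27)) = 1/(46930/19683) = 19683/46930 ≈ 0.41941)
q*M(-3) = (19683/46930)*(-3) = -59049/46930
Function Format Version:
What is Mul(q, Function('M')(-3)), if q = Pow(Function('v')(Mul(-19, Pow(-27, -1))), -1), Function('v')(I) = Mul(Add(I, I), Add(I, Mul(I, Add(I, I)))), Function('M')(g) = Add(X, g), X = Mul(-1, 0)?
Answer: Rational(-59049, 46930) ≈ -1.2582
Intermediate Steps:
X = 0
Function('M')(g) = g (Function('M')(g) = Add(0, g) = g)
Function('v')(I) = Mul(2, I, Add(I, Mul(2, Pow(I, 2)))) (Function('v')(I) = Mul(Mul(2, I), Add(I, Mul(I, Mul(2, I)))) = Mul(Mul(2, I), Add(I, Mul(2, Pow(I, 2)))) = Mul(2, I, Add(I, Mul(2, Pow(I, 2)))))
q = Rational(19683, 46930) (q = Pow(Mul(Pow(Mul(-19, Pow(-27, -1)), 2), Add(2, Mul(4, Mul(-19, Pow(-27, -1))))), -1) = Pow(Mul(Pow(Mul(-19, Rational(-1, 27)), 2), Add(2, Mul(4, Mul(-19, Rational(-1, 27))))), -1) = Pow(Mul(Pow(Rational(19, 27), 2), Add(2, Mul(4, Rational(19, 27)))), -1) = Pow(Mul(Rational(361, 729), Add(2, Rational(76, 27))), -1) = Pow(Mul(Rational(361, 729), Rational(130, 27)), -1) = Pow(Rational(46930, 19683), -1) = Rational(19683, 46930) ≈ 0.41941)
Mul(q, Function('M')(-3)) = Mul(Rational(19683, 46930), -3) = Rational(-59049, 46930)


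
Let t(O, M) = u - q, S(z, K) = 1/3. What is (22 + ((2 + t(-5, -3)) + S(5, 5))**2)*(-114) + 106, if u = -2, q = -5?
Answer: -16934/3 ≈ -5644.7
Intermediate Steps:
S(z, K) = 1/3
t(O, M) = 3 (t(O, M) = -2 - 1*(-5) = -2 + 5 = 3)
(22 + ((2 + t(-5, -3)) + S(5, 5))**2)*(-114) + 106 = (22 + ((2 + 3) + 1/3)**2)*(-114) + 106 = (22 + (5 + 1/3)**2)*(-114) + 106 = (22 + (16/3)**2)*(-114) + 106 = (22 + 256/9)*(-114) + 106 = (454/9)*(-114) + 106 = -17252/3 + 106 = -16934/3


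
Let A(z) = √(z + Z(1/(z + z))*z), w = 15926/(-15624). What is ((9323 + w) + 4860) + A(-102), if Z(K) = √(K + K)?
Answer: 110789633/7812 + √(-102 - I*√102) ≈ 14182.0 - 10.112*I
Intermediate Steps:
Z(K) = √2*√K (Z(K) = √(2*K) = √2*√K)
w = -7963/7812 (w = 15926*(-1/15624) = -7963/7812 ≈ -1.0193)
A(z) = √(z + z*√(1/z)) (A(z) = √(z + (√2*√(1/(z + z)))*z) = √(z + (√2*√(1/(2*z)))*z) = √(z + (√2*(√2*√(1/z)/2))*z) = √(z + √(1/z)*z) = √(z + z*√(1/z)))
((9323 + w) + 4860) + A(-102) = ((9323 - 7963/7812) + 4860) + √(-102*(1 + √(1/(-102)))) = (72823313/7812 + 4860) + √(-102*(1 + √(-1/102))) = 110789633/7812 + √(-102*(1 + I*√102/102)) = 110789633/7812 + √(-102 - I*√102)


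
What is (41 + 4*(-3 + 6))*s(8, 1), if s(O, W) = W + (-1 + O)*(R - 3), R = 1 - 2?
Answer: -1431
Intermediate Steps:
R = -1
s(O, W) = 4 + W - 4*O (s(O, W) = W + (-1 + O)*(-1 - 3) = W + (-1 + O)*(-4) = W + (4 - 4*O) = 4 + W - 4*O)
(41 + 4*(-3 + 6))*s(8, 1) = (41 + 4*(-3 + 6))*(4 + 1 - 4*8) = (41 + 4*3)*(4 + 1 - 32) = (41 + 12)*(-27) = 53*(-27) = -1431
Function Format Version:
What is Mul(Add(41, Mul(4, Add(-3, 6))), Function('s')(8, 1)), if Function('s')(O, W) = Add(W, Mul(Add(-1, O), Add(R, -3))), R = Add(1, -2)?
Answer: -1431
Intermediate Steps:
R = -1
Function('s')(O, W) = Add(4, W, Mul(-4, O)) (Function('s')(O, W) = Add(W, Mul(Add(-1, O), Add(-1, -3))) = Add(W, Mul(Add(-1, O), -4)) = Add(W, Add(4, Mul(-4, O))) = Add(4, W, Mul(-4, O)))
Mul(Add(41, Mul(4, Add(-3, 6))), Function('s')(8, 1)) = Mul(Add(41, Mul(4, Add(-3, 6))), Add(4, 1, Mul(-4, 8))) = Mul(Add(41, Mul(4, 3)), Add(4, 1, -32)) = Mul(Add(41, 12), -27) = Mul(53, -27) = -1431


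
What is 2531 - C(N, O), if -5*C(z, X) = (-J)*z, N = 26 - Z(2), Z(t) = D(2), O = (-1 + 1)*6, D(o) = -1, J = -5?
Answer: 2558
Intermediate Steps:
O = 0 (O = 0*6 = 0)
Z(t) = -1
N = 27 (N = 26 - 1*(-1) = 26 + 1 = 27)
C(z, X) = -z (C(z, X) = -(-1*(-5))*z/5 = -z)
2531 - C(N, O) = 2531 - (-1)*27 = 2531 - 1*(-27) = 2531 + 27 = 2558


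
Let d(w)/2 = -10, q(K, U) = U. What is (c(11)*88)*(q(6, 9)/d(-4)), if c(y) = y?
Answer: -2178/5 ≈ -435.60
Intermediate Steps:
d(w) = -20 (d(w) = 2*(-10) = -20)
(c(11)*88)*(q(6, 9)/d(-4)) = (11*88)*(9/(-20)) = 968*(9*(-1/20)) = 968*(-9/20) = -2178/5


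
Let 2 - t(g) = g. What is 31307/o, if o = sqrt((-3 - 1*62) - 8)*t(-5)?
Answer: -31307*I*sqrt(73)/511 ≈ -523.46*I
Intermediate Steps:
t(g) = 2 - g
o = 7*I*sqrt(73) (o = sqrt((-3 - 1*62) - 8)*(2 - 1*(-5)) = sqrt((-3 - 62) - 8)*(2 + 5) = sqrt(-65 - 8)*7 = sqrt(-73)*7 = (I*sqrt(73))*7 = 7*I*sqrt(73) ≈ 59.808*I)
31307/o = 31307/((7*I*sqrt(73))) = 31307*(-I*sqrt(73)/511) = -31307*I*sqrt(73)/511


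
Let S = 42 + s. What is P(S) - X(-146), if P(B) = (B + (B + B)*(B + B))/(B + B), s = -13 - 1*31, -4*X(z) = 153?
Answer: 139/4 ≈ 34.750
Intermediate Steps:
X(z) = -153/4 (X(z) = -1/4*153 = -153/4)
s = -44 (s = -13 - 31 = -44)
S = -2 (S = 42 - 44 = -2)
P(B) = (B + 4*B**2)/(2*B) (P(B) = (B + (2*B)*(2*B))/((2*B)) = (B + 4*B**2)*(1/(2*B)) = (B + 4*B**2)/(2*B))
P(S) - X(-146) = (1/2 + 2*(-2)) - 1*(-153/4) = (1/2 - 4) + 153/4 = -7/2 + 153/4 = 139/4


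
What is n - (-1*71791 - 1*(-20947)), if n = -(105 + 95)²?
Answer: 10844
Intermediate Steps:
n = -40000 (n = -1*200² = -1*40000 = -40000)
n - (-1*71791 - 1*(-20947)) = -40000 - (-1*71791 - 1*(-20947)) = -40000 - (-71791 + 20947) = -40000 - 1*(-50844) = -40000 + 50844 = 10844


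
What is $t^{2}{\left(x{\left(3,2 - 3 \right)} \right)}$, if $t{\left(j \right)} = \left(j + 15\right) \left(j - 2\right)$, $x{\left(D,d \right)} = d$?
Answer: $1764$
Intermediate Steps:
$t{\left(j \right)} = \left(-2 + j\right) \left(15 + j\right)$ ($t{\left(j \right)} = \left(15 + j\right) \left(-2 + j\right) = \left(-2 + j\right) \left(15 + j\right)$)
$t^{2}{\left(x{\left(3,2 - 3 \right)} \right)} = \left(-30 + \left(2 - 3\right)^{2} + 13 \left(2 - 3\right)\right)^{2} = \left(-30 + \left(-1\right)^{2} + 13 \left(-1\right)\right)^{2} = \left(-30 + 1 - 13\right)^{2} = \left(-42\right)^{2} = 1764$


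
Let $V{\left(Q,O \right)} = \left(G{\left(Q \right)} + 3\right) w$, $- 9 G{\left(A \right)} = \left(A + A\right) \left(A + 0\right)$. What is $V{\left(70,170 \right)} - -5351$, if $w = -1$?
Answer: $\frac{57932}{9} \approx 6436.9$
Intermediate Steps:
$G{\left(A \right)} = - \frac{2 A^{2}}{9}$ ($G{\left(A \right)} = - \frac{\left(A + A\right) \left(A + 0\right)}{9} = - \frac{2 A A}{9} = - \frac{2 A^{2}}{9}$)
$V{\left(Q,O \right)} = -3 + \frac{2 Q^{2}}{9}$ ($V{\left(Q,O \right)} = \left(- \frac{2 Q^{2}}{9} + 3\right) \left(-1\right) = \left(3 - \frac{2 Q^{2}}{9}\right) \left(-1\right) = -3 + \frac{2 Q^{2}}{9}$)
$V{\left(70,170 \right)} - -5351 = \left(-3 + \frac{2 \cdot 70^{2}}{9}\right) - -5351 = \left(-3 + \frac{2}{9} \cdot 4900\right) + 5351 = \left(-3 + \frac{9800}{9}\right) + 5351 = \frac{9773}{9} + 5351 = \frac{57932}{9}$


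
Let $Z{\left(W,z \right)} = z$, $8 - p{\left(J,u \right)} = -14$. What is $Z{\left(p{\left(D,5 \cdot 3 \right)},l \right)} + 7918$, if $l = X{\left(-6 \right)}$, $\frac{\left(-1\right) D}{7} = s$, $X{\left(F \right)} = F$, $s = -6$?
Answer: $7912$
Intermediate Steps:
$D = 42$ ($D = \left(-7\right) \left(-6\right) = 42$)
$p{\left(J,u \right)} = 22$ ($p{\left(J,u \right)} = 8 - -14 = 8 + 14 = 22$)
$l = -6$
$Z{\left(p{\left(D,5 \cdot 3 \right)},l \right)} + 7918 = -6 + 7918 = 7912$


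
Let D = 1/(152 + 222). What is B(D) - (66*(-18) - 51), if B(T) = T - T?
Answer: 1239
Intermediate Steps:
D = 1/374 ≈ 0.0026738
B(T) = 0
B(D) - (66*(-18) - 51) = 0 - (66*(-18) - 51) = 0 - (-1188 - 51) = 0 - 1*(-1239) = 0 + 1239 = 1239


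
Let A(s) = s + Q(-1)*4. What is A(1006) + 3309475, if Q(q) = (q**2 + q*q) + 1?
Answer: 3310493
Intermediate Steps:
Q(q) = 1 + 2*q**2 (Q(q) = (q**2 + q**2) + 1 = 2*q**2 + 1 = 1 + 2*q**2)
A(s) = 12 + s (A(s) = s + (1 + 2*(-1)**2)*4 = s + (1 + 2*1)*4 = s + (1 + 2)*4 = s + 3*4 = s + 12 = 12 + s)
A(1006) + 3309475 = (12 + 1006) + 3309475 = 1018 + 3309475 = 3310493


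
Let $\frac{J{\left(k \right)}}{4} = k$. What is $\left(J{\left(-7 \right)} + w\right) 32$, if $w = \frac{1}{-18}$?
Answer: $- \frac{8080}{9} \approx -897.78$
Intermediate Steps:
$J{\left(k \right)} = 4 k$
$w = - \frac{1}{18} \approx -0.055556$
$\left(J{\left(-7 \right)} + w\right) 32 = \left(4 \left(-7\right) - \frac{1}{18}\right) 32 = \left(-28 - \frac{1}{18}\right) 32 = \left(- \frac{505}{18}\right) 32 = - \frac{8080}{9}$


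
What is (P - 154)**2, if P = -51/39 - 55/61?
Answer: 15344767876/628849 ≈ 24401.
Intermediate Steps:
P = -1752/793 (P = -51*1/39 - 55*1/61 = -17/13 - 55/61 = -1752/793 ≈ -2.2093)
(P - 154)**2 = (-1752/793 - 154)**2 = (-123874/793)**2 = 15344767876/628849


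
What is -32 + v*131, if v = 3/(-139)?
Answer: -4841/139 ≈ -34.827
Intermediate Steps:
v = -3/139 (v = 3*(-1/139) = -3/139 ≈ -0.021583)
-32 + v*131 = -32 - 3/139*131 = -32 - 393/139 = -4841/139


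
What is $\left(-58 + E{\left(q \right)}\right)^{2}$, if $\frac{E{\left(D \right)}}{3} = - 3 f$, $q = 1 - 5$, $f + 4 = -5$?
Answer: $529$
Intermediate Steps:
$f = -9$ ($f = -4 - 5 = -9$)
$q = -4$
$E{\left(D \right)} = 81$ ($E{\left(D \right)} = 3 \left(\left(-3\right) \left(-9\right)\right) = 3 \cdot 27 = 81$)
$\left(-58 + E{\left(q \right)}\right)^{2} = \left(-58 + 81\right)^{2} = 23^{2} = 529$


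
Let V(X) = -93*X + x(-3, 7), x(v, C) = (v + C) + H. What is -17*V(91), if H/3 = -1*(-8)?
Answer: 143395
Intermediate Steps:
H = 24 (H = 3*(-1*(-8)) = 3*8 = 24)
x(v, C) = 24 + C + v (x(v, C) = (v + C) + 24 = (C + v) + 24 = 24 + C + v)
V(X) = 28 - 93*X (V(X) = -93*X + (24 + 7 - 3) = -93*X + 28 = 28 - 93*X)
-17*V(91) = -17*(28 - 93*91) = -17*(28 - 8463) = -17*(-8435) = 143395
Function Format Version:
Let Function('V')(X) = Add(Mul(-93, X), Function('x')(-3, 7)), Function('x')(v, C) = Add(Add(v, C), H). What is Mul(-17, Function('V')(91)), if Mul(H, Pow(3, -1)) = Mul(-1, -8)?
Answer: 143395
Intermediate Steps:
H = 24 (H = Mul(3, Mul(-1, -8)) = Mul(3, 8) = 24)
Function('x')(v, C) = Add(24, C, v) (Function('x')(v, C) = Add(Add(v, C), 24) = Add(Add(C, v), 24) = Add(24, C, v))
Function('V')(X) = Add(28, Mul(-93, X)) (Function('V')(X) = Add(Mul(-93, X), Add(24, 7, -3)) = Add(Mul(-93, X), 28) = Add(28, Mul(-93, X)))
Mul(-17, Function('V')(91)) = Mul(-17, Add(28, Mul(-93, 91))) = Mul(-17, Add(28, -8463)) = Mul(-17, -8435) = 143395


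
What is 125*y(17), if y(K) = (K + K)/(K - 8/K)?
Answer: 72250/281 ≈ 257.12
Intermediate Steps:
y(K) = 2*K/(K - 8/K) (y(K) = (2*K)/(K - 8/K) = 2*K/(K - 8/K))
125*y(17) = 125*(2*17**2/(-8 + 17**2)) = 125*(2*289/(-8 + 289)) = 125*(2*289/281) = 125*(2*289*(1/281)) = 125*(578/281) = 72250/281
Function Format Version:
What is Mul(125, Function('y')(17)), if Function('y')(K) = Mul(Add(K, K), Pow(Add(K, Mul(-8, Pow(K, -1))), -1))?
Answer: Rational(72250, 281) ≈ 257.12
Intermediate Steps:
Function('y')(K) = Mul(2, K, Pow(Add(K, Mul(-8, Pow(K, -1))), -1)) (Function('y')(K) = Mul(Mul(2, K), Pow(Add(K, Mul(-8, Pow(K, -1))), -1)) = Mul(2, K, Pow(Add(K, Mul(-8, Pow(K, -1))), -1)))
Mul(125, Function('y')(17)) = Mul(125, Mul(2, Pow(17, 2), Pow(Add(-8, Pow(17, 2)), -1))) = Mul(125, Mul(2, 289, Pow(Add(-8, 289), -1))) = Mul(125, Mul(2, 289, Pow(281, -1))) = Mul(125, Mul(2, 289, Rational(1, 281))) = Mul(125, Rational(578, 281)) = Rational(72250, 281)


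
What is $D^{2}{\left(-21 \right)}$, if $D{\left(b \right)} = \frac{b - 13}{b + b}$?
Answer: $\frac{289}{441} \approx 0.65533$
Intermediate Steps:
$D{\left(b \right)} = \frac{-13 + b}{2 b}$
$D^{2}{\left(-21 \right)} = \left(\frac{-13 - 21}{2 \left(-21\right)}\right)^{2} = \left(\frac{1}{2} \left(- \frac{1}{21}\right) \left(-34\right)\right)^{2} = \left(\frac{17}{21}\right)^{2} = \frac{289}{441}$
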